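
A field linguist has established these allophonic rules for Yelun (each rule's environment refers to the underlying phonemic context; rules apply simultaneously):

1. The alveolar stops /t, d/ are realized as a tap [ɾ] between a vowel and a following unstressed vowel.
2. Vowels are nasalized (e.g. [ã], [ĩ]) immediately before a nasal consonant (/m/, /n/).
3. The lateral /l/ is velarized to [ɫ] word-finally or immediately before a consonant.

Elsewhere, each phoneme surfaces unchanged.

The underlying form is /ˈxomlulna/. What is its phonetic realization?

[ˈxõmluɫna]

/o/ (between /x/ and /m/): before a nasal consonant, so rule 2 applies → [õ].
/l/ (between /m/ and /u/) is in the target of rule 3 but the environment (word-finally or immediately before a consonant) is not met → [l].
/u/ — between /l/ and /l/; rule 2 does not apply here → [u].
/l/ meets the environment for rule 3 (word-finally or immediately before a consonant) → [ɫ].
/a/ — word-final; rule 2 does not apply here → [a].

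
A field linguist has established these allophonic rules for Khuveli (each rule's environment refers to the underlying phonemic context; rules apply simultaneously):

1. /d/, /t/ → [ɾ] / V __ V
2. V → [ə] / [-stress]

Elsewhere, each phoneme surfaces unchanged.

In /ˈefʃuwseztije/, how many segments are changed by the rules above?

4

Segments that undergo a rule: /u/ → [ə] (rule 2); /e/ → [ə] (rule 2); /i/ → [ə] (rule 2); /e/ → [ə] (rule 2).
All other segments surface unchanged.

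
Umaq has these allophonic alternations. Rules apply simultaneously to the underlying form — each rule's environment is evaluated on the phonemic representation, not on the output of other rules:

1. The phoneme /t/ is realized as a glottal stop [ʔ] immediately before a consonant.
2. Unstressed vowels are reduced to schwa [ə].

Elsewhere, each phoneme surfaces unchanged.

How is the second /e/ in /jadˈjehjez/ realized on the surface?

/e/ — between /j/ and /z/, in an unstressed syllable — surfaces as [ə] (rule 2).

[ə]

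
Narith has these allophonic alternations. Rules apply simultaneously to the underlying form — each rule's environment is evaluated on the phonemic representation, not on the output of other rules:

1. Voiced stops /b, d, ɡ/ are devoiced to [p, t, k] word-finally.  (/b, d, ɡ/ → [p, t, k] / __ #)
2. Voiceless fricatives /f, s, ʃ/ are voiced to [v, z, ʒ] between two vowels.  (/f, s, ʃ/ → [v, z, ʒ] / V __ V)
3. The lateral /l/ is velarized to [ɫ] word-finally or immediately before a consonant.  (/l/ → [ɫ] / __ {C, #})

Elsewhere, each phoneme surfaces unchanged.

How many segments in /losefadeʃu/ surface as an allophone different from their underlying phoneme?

Segments that undergo a rule: /s/ → [z] (rule 2); /f/ → [v] (rule 2); /ʃ/ → [ʒ] (rule 2).
All other segments surface unchanged.

3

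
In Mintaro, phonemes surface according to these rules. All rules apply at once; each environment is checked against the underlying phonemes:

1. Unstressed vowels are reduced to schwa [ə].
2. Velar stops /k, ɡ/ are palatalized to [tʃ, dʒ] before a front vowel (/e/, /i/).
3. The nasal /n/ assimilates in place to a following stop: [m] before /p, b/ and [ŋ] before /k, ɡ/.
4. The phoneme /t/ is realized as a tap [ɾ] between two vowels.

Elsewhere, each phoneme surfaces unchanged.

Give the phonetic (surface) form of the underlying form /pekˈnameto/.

/p/ — not in any rule's target class → [p].
/e/ (between /p/ and /k/) occurs in an unstressed syllable → [ə] by rule 1.
/k/ (between /e/ and /n/) fails the environment for rule 2, so it stays [k].
/n/ (between /k/ and /a/) fails the environment for rule 3, so it stays [n].
/a/ (between /n/ and /m/) is in the target of rule 1 but the environment (in an unstressed syllable) is not met → [a].
/m/ (between /a/ and /e/): no rule targets it → [m].
/e/ (between /m/ and /t/): in an unstressed syllable, so rule 1 applies → [ə].
/t/ meets the environment for rule 4 (between two vowels) → [ɾ].
Rule 1 applies to /o/ (word-final: in an unstressed syllable) → [ə].

[pəkˈnaməɾə]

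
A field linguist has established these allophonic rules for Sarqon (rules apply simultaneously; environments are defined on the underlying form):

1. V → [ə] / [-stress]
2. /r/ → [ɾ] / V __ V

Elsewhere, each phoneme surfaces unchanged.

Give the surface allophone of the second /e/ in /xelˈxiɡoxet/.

/e/ meets the environment for rule 1 (in an unstressed syllable) → [ə].

[ə]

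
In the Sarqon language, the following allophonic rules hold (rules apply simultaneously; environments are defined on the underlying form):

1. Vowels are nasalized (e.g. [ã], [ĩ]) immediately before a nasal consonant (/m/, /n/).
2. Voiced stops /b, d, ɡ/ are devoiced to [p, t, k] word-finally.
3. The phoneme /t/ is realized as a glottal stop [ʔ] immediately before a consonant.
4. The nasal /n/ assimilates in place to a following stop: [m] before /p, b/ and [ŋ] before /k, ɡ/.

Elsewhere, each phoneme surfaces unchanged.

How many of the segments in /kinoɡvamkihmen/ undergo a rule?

Segments that undergo a rule: /i/ → [ĩ] (rule 1); /a/ → [ã] (rule 1); /e/ → [ẽ] (rule 1).
All other segments surface unchanged.

3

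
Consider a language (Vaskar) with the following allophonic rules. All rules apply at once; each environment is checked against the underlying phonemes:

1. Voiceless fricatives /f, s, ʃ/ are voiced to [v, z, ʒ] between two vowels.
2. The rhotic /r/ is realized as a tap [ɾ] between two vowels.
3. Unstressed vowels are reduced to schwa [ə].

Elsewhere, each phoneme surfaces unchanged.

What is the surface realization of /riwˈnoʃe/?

[rəwˈnoʒə]

/r/ — word-initial; rule 2 does not apply here → [r].
/i/ (between /r/ and /w/) occurs in an unstressed syllable → [ə] by rule 3.
/o/ (between /n/ and /ʃ/) is in the target of rule 3 but the environment (in an unstressed syllable) is not met → [o].
/ʃ/ — between /o/ and /e/, between two vowels — surfaces as [ʒ] (rule 1).
Rule 3 applies to /e/ (word-final: in an unstressed syllable) → [ə].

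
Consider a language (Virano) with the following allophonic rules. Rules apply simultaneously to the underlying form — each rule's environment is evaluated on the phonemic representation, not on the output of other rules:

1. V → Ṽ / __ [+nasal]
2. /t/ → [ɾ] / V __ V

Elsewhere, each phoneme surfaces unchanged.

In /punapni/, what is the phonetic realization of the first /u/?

/u/ (between /p/ and /n/) occurs before a nasal consonant → [ũ] by rule 1.

[ũ]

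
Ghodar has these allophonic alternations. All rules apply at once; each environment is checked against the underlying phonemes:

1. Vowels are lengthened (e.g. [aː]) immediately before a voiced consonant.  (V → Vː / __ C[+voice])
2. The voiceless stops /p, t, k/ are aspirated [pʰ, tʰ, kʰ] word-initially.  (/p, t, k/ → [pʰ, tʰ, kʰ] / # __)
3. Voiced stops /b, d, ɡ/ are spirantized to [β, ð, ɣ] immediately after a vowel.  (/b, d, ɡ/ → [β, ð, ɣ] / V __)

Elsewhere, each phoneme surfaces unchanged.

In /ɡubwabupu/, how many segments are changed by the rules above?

4

Segments that undergo a rule: /u/ → [uː] (rule 1); /b/ → [β] (rule 3); /a/ → [aː] (rule 1); /b/ → [β] (rule 3).
All other segments surface unchanged.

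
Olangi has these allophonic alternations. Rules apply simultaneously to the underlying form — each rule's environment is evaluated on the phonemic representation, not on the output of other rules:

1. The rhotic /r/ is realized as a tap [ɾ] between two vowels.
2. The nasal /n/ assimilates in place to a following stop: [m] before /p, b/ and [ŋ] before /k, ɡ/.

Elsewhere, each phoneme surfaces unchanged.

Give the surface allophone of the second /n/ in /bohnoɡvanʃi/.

/n/ — between /a/ and /ʃ/; rule 2 does not apply here → [n].

[n]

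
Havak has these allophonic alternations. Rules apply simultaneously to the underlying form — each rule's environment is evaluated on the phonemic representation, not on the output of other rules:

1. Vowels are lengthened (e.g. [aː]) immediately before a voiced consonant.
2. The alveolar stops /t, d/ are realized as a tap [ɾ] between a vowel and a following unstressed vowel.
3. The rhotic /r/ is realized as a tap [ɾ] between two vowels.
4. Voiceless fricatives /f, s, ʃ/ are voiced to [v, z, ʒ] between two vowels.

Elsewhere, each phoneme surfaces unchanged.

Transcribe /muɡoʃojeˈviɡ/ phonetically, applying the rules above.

/m/ stays [m].
/u/ (between /m/ and /ɡ/): before a voiced consonant, so rule 1 applies → [uː].
/ɡ/ — not in any rule's target class → [ɡ].
/o/ (between /ɡ/ and /ʃ/) fails the environment for rule 1, so it stays [o].
Rule 4 applies to /ʃ/ (between /o/ and /o/: between two vowels) → [ʒ].
/o/ (between /ʃ/ and /j/): before a voiced consonant, so rule 1 applies → [oː].
/j/ (between /o/ and /e/): no rule targets it → [j].
/e/ meets the environment for rule 1 (before a voiced consonant) → [eː].
/v/ — not in any rule's target class → [v].
/i/ — between /v/ and /ɡ/, before a voiced consonant — surfaces as [iː] (rule 1).
/ɡ/ — not in any rule's target class → [ɡ].

[muːɡoʒoːjeːˈviːɡ]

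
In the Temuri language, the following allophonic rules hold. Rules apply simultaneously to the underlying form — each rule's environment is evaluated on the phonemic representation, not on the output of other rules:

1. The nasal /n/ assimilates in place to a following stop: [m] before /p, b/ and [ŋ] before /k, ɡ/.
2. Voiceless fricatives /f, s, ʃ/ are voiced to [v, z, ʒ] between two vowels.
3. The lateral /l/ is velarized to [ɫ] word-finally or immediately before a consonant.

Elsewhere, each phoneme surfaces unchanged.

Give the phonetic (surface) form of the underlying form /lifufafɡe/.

/l/ (word-initial) is in the target of rule 3 but the environment (word-finally or immediately before a consonant) is not met → [l].
/i/ stays [i].
/f/ (between /i/ and /u/) occurs between two vowels → [v] by rule 2.
/u/ — not in any rule's target class → [u].
/f/ — between /u/ and /a/, between two vowels — surfaces as [v] (rule 2).
/a/ (between /f/ and /f/) is unaffected → [a].
/f/ (between /a/ and /ɡ/) fails the environment for rule 2, so it stays [f].
/ɡ/ (between /f/ and /e/): no rule targets it → [ɡ].
/e/ — not in any rule's target class → [e].

[livuvafɡe]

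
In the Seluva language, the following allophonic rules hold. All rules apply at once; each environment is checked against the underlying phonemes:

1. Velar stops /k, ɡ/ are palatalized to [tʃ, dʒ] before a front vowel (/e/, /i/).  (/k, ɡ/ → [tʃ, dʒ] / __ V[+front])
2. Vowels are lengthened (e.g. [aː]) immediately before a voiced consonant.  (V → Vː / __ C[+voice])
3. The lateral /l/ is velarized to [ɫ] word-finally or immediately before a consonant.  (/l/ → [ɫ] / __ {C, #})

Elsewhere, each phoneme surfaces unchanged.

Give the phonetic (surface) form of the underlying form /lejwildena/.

/l/ (word-initial): rule 3 targets it, but not word-finally or immediately before a consonant → unchanged [l].
/e/ meets the environment for rule 2 (before a voiced consonant) → [eː].
/j/ (between /e/ and /w/) is unaffected → [j].
/w/ stays [w].
/i/ (between /w/ and /l/) occurs before a voiced consonant → [iː] by rule 2.
/l/ (between /i/ and /d/) occurs word-finally or immediately before a consonant → [ɫ] by rule 3.
/d/ (between /l/ and /e/) is unaffected → [d].
/e/ (between /d/ and /n/) occurs before a voiced consonant → [eː] by rule 2.
/n/ (between /e/ and /a/) is unaffected → [n].
/a/ (word-final) is in the target of rule 2 but the environment (before a voiced consonant) is not met → [a].

[leːjwiːɫdeːna]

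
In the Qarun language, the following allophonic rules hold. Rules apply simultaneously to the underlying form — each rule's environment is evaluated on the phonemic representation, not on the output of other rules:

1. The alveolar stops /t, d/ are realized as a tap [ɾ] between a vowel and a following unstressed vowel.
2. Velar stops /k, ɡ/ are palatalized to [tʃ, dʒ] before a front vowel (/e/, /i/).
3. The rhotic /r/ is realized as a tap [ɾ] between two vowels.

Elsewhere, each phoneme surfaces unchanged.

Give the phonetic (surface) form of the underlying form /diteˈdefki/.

/d/ (word-initial) fails the environment for rule 1, so it stays [d].
/i/ stays [i].
Rule 1 applies to /t/ (between /i/ and /e/: between a vowel and a following unstressed vowel) → [ɾ].
/e/ — not in any rule's target class → [e].
/d/ — between /e/ and /e/; rule 1 does not apply here → [d].
/e/ stays [e].
/f/ — not in any rule's target class → [f].
Rule 2 applies to /k/ (between /f/ and /i/: before a front vowel) → [tʃ].
/i/ (word-final) is unaffected → [i].

[diɾeˈdeftʃi]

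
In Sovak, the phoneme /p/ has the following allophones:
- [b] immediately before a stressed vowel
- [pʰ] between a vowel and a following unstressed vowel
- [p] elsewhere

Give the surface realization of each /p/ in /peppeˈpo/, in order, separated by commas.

Occurrence 1 (position 1): no conditioning environment matches → elsewhere allophone [p].
Occurrence 2 (position 3): no conditioning environment matches → elsewhere allophone [p].
Occurrence 3 (position 4): no conditioning environment matches → elsewhere allophone [p].
Occurrence 4 (position 6): immediately before a stressed vowel → [b].

[p], [p], [p], [b]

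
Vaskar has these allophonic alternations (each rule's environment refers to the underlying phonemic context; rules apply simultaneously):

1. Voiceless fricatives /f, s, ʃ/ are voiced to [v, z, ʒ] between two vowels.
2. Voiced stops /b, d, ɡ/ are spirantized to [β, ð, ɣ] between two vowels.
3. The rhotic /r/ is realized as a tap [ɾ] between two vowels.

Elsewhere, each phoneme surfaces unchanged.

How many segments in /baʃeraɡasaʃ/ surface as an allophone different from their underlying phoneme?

Segments that undergo a rule: /ʃ/ → [ʒ] (rule 1); /r/ → [ɾ] (rule 3); /ɡ/ → [ɣ] (rule 2); /s/ → [z] (rule 1).
All other segments surface unchanged.

4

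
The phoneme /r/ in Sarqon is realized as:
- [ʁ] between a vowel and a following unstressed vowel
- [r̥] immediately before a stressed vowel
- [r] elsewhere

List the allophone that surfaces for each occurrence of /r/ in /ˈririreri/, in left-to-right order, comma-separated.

Occurrence 1 (position 1): immediately before a stressed vowel → [r̥].
Occurrence 2 (position 3): between a vowel and a following unstressed vowel → [ʁ].
Occurrence 3 (position 5): between a vowel and a following unstressed vowel → [ʁ].
Occurrence 4 (position 7): between a vowel and a following unstressed vowel → [ʁ].

[r̥], [ʁ], [ʁ], [ʁ]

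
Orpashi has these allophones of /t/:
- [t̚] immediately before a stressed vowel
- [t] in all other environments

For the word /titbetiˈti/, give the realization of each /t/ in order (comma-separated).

Occurrence 1 (position 1): no conditioning environment matches → elsewhere allophone [t].
Occurrence 2 (position 3): no conditioning environment matches → elsewhere allophone [t].
Occurrence 3 (position 6): no conditioning environment matches → elsewhere allophone [t].
Occurrence 4 (position 8): immediately before a stressed vowel → [t̚].

[t], [t], [t], [t̚]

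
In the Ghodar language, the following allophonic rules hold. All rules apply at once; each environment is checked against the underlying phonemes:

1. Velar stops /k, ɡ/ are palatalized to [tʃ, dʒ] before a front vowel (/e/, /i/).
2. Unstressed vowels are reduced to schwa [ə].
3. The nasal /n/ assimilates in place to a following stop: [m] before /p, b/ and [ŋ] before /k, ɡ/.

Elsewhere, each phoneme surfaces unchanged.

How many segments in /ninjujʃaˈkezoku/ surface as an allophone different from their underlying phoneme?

Segments that undergo a rule: /i/ → [ə] (rule 2); /u/ → [ə] (rule 2); /a/ → [ə] (rule 2); /k/ → [tʃ] (rule 1); /o/ → [ə] (rule 2); /u/ → [ə] (rule 2).
All other segments surface unchanged.

6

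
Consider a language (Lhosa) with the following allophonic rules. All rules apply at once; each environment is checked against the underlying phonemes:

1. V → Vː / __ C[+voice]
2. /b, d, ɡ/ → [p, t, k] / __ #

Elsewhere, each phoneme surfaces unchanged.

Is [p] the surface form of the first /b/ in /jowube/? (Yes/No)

No

/b/ (between /u/ and /e/): rule 2 targets it, but not word-finally → unchanged [b].
The actual realization is [b], not [p].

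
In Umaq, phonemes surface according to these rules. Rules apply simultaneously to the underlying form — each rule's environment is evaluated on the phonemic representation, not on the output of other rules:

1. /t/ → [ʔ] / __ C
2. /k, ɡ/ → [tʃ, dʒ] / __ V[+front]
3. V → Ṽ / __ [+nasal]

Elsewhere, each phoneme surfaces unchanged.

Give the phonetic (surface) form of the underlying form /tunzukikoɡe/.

/t/ (word-initial) fails the environment for rule 1, so it stays [t].
/u/ (between /t/ and /n/) occurs before a nasal consonant → [ũ] by rule 3.
/n/ stays [n].
/z/ — not in any rule's target class → [z].
/u/ (between /z/ and /k/) fails the environment for rule 3, so it stays [u].
/k/ (between /u/ and /i/) occurs before a front vowel → [tʃ] by rule 2.
/i/ (between /k/ and /k/) is in the target of rule 3 but the environment (before a nasal consonant) is not met → [i].
/k/ (between /i/ and /o/): rule 2 targets it, but not before a front vowel → unchanged [k].
/o/ (between /k/ and /ɡ/): rule 3 targets it, but not before a nasal consonant → unchanged [o].
/ɡ/ (between /o/ and /e/): before a front vowel, so rule 2 applies → [dʒ].
/e/ (word-final) is in the target of rule 3 but the environment (before a nasal consonant) is not met → [e].

[tũnzutʃikodʒe]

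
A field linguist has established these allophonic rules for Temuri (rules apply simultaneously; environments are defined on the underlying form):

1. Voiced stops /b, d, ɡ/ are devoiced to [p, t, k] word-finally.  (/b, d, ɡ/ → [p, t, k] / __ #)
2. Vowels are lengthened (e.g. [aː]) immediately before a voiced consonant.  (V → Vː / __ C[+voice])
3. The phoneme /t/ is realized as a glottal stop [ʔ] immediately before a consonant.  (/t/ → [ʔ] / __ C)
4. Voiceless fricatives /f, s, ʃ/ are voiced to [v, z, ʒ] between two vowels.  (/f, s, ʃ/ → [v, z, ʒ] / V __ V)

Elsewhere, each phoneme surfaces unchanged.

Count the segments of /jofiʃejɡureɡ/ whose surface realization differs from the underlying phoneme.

6

Segments that undergo a rule: /f/ → [v] (rule 4); /ʃ/ → [ʒ] (rule 4); /e/ → [eː] (rule 2); /u/ → [uː] (rule 2); /e/ → [eː] (rule 2); /ɡ/ → [k] (rule 1).
All other segments surface unchanged.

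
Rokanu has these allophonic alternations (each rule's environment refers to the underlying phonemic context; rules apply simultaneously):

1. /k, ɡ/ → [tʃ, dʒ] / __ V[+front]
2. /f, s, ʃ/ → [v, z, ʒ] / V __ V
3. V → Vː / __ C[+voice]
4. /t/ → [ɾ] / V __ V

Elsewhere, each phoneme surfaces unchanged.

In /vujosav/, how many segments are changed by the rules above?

Segments that undergo a rule: /u/ → [uː] (rule 3); /s/ → [z] (rule 2); /a/ → [aː] (rule 3).
All other segments surface unchanged.

3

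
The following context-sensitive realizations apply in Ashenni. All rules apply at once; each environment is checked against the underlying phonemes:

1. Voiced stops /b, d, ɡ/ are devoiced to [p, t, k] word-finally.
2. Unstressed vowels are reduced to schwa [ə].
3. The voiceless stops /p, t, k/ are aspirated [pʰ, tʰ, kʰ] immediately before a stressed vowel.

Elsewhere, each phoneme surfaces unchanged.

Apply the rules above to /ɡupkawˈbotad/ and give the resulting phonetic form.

[ɡəpkəwˈbotət]

/ɡ/ — word-initial; rule 1 does not apply here → [ɡ].
/u/ — between /ɡ/ and /p/, in an unstressed syllable — surfaces as [ə] (rule 2).
/p/ (between /u/ and /k/) fails the environment for rule 3, so it stays [p].
/k/ — between /p/ and /a/; rule 3 does not apply here → [k].
/a/ — between /k/ and /w/, in an unstressed syllable — surfaces as [ə] (rule 2).
/w/ — not in any rule's target class → [w].
/b/ (between /w/ and /o/) fails the environment for rule 1, so it stays [b].
/o/ (between /b/ and /t/) is in the target of rule 2 but the environment (in an unstressed syllable) is not met → [o].
/t/ (between /o/ and /a/): rule 3 targets it, but not immediately before a stressed vowel → unchanged [t].
/a/ — between /t/ and /d/, in an unstressed syllable — surfaces as [ə] (rule 2).
/d/ meets the environment for rule 1 (word-finally) → [t].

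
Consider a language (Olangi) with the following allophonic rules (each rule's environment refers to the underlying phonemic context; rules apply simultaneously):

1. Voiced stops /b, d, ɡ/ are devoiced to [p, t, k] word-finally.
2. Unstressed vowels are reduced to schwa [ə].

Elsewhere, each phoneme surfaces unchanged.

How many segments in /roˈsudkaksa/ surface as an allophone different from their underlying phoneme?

3

Segments that undergo a rule: /o/ → [ə] (rule 2); /a/ → [ə] (rule 2); /a/ → [ə] (rule 2).
All other segments surface unchanged.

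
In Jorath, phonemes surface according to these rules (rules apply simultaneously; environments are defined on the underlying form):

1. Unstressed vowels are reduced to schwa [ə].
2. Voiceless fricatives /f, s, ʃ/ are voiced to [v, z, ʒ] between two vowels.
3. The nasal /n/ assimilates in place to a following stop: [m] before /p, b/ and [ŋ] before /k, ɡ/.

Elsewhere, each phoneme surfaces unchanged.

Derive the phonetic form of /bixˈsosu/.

[bəxˈsozə]

/b/ (word-initial) is unaffected → [b].
/i/ (between /b/ and /x/) occurs in an unstressed syllable → [ə] by rule 1.
/x/ stays [x].
/s/ (between /x/ and /o/) is in the target of rule 2 but the environment (between two vowels) is not met → [s].
/o/ (between /s/ and /s/) fails the environment for rule 1, so it stays [o].
/s/ meets the environment for rule 2 (between two vowels) → [z].
/u/ — word-final, in an unstressed syllable — surfaces as [ə] (rule 1).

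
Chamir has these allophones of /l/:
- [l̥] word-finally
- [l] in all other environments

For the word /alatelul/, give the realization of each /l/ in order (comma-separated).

[l], [l], [l̥]

Occurrence 1 (position 2): no conditioning environment matches → elsewhere allophone [l].
Occurrence 2 (position 6): no conditioning environment matches → elsewhere allophone [l].
Occurrence 3 (position 8): word-finally → [l̥].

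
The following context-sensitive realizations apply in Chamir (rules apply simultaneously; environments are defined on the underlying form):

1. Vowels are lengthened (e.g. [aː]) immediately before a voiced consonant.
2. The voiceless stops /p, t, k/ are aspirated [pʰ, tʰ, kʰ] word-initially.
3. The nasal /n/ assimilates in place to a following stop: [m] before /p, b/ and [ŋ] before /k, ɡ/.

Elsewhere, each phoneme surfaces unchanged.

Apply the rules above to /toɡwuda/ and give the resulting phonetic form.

/t/ (word-initial) occurs word-initially → [tʰ] by rule 2.
/o/ — between /t/ and /ɡ/, before a voiced consonant — surfaces as [oː] (rule 1).
/u/ meets the environment for rule 1 (before a voiced consonant) → [uː].
/a/ (word-final) fails the environment for rule 1, so it stays [a].

[tʰoːɡwuːda]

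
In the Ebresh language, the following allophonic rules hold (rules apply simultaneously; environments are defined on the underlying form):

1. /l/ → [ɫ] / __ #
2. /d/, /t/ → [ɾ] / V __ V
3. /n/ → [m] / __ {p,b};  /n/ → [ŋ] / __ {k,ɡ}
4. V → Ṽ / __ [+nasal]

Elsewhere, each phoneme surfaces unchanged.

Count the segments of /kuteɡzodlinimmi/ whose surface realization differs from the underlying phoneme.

Segments that undergo a rule: /t/ → [ɾ] (rule 2); /i/ → [ĩ] (rule 4); /i/ → [ĩ] (rule 4).
All other segments surface unchanged.

3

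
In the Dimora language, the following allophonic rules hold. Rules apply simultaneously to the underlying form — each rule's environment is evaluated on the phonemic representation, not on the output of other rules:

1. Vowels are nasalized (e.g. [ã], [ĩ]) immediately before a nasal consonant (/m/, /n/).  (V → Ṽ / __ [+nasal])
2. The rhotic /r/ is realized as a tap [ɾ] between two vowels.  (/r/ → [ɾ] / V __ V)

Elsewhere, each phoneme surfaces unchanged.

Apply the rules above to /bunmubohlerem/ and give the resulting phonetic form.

[bũnmubohleɾẽm]

/u/ (between /b/ and /n/) occurs before a nasal consonant → [ũ] by rule 1.
/u/ — between /m/ and /b/; rule 1 does not apply here → [u].
/o/ (between /b/ and /h/) fails the environment for rule 1, so it stays [o].
/e/ — between /l/ and /r/; rule 1 does not apply here → [e].
/r/ — between /e/ and /e/, between two vowels — surfaces as [ɾ] (rule 2).
/e/ — between /r/ and /m/, before a nasal consonant — surfaces as [ẽ] (rule 1).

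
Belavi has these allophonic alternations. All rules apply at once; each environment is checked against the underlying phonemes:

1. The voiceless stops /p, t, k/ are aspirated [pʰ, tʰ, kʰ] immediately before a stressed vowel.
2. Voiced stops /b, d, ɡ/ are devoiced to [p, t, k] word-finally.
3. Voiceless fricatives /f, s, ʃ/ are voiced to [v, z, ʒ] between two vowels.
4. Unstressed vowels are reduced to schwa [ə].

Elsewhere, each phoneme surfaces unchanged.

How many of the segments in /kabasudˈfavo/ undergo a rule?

5

Segments that undergo a rule: /a/ → [ə] (rule 4); /a/ → [ə] (rule 4); /s/ → [z] (rule 3); /u/ → [ə] (rule 4); /o/ → [ə] (rule 4).
All other segments surface unchanged.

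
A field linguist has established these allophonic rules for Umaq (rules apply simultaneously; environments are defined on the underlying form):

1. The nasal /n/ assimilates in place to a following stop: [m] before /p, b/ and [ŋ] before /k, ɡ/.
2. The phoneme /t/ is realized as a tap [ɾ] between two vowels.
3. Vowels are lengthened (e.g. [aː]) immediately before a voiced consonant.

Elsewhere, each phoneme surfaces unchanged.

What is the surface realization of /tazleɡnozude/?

[taːzleːɡnoːzuːde]

/t/ (word-initial): rule 2 targets it, but not between two vowels → unchanged [t].
/a/ — between /t/ and /z/, before a voiced consonant — surfaces as [aː] (rule 3).
/z/ (between /a/ and /l/): no rule targets it → [z].
/l/ stays [l].
/e/ — between /l/ and /ɡ/, before a voiced consonant — surfaces as [eː] (rule 3).
/ɡ/ — not in any rule's target class → [ɡ].
/n/ (between /ɡ/ and /o/) is in the target of rule 1 but the environment (before a labial or velar stop) is not met → [n].
/o/ (between /n/ and /z/): before a voiced consonant, so rule 3 applies → [oː].
/z/ stays [z].
/u/ — between /z/ and /d/, before a voiced consonant — surfaces as [uː] (rule 3).
/d/ (between /u/ and /e/) is unaffected → [d].
/e/ (word-final) is in the target of rule 3 but the environment (before a voiced consonant) is not met → [e].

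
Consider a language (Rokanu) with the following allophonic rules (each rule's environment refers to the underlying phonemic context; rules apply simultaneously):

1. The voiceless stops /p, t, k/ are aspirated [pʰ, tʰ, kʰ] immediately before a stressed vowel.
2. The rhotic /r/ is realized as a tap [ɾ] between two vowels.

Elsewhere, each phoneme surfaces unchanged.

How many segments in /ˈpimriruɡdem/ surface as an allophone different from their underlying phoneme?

2

Segments that undergo a rule: /p/ → [pʰ] (rule 1); /r/ → [ɾ] (rule 2).
All other segments surface unchanged.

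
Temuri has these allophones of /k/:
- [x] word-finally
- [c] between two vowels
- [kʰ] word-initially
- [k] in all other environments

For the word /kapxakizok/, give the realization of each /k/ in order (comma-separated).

[kʰ], [c], [x]

Occurrence 1 (position 1): word-initially → [kʰ].
Occurrence 2 (position 6): between two vowels → [c].
Occurrence 3 (position 10): word-finally → [x].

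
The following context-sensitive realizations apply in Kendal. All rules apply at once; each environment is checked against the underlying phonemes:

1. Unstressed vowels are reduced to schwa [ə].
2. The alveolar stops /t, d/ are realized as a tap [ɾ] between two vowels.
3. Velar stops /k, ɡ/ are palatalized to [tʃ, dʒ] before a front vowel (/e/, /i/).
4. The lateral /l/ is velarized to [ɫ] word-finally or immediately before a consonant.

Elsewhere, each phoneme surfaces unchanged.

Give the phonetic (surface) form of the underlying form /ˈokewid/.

/o/ (word-initial): rule 1 targets it, but not in an unstressed syllable → unchanged [o].
/k/ (between /o/ and /e/): before a front vowel, so rule 3 applies → [tʃ].
Rule 1 applies to /e/ (between /k/ and /w/: in an unstressed syllable) → [ə].
/w/ — not in any rule's target class → [w].
Rule 1 applies to /i/ (between /w/ and /d/: in an unstressed syllable) → [ə].
/d/ — word-final; rule 2 does not apply here → [d].

[ˈotʃəwəd]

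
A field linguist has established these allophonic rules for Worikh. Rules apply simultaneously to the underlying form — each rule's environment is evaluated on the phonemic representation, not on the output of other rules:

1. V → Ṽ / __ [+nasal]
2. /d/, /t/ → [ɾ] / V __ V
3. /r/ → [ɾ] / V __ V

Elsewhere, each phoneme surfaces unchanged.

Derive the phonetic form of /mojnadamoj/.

[mojnaɾãmoj]

/m/ (word-initial) is unaffected → [m].
/o/ (between /m/ and /j/) fails the environment for rule 1, so it stays [o].
/j/ — not in any rule's target class → [j].
/n/ (between /j/ and /a/): no rule targets it → [n].
/a/ (between /n/ and /d/) is in the target of rule 1 but the environment (before a nasal consonant) is not met → [a].
/d/ (between /a/ and /a/): between two vowels, so rule 2 applies → [ɾ].
Rule 1 applies to /a/ (between /d/ and /m/: before a nasal consonant) → [ã].
/m/ stays [m].
/o/ (between /m/ and /j/) fails the environment for rule 1, so it stays [o].
/j/ (word-final) is unaffected → [j].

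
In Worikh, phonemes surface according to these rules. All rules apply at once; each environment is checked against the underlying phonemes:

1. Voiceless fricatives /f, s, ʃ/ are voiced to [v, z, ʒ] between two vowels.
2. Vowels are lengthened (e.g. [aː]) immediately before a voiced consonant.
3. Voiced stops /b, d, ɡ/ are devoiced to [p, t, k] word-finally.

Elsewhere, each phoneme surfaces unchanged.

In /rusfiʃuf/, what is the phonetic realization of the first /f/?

[f]

/f/ — between /s/ and /i/; rule 1 does not apply here → [f].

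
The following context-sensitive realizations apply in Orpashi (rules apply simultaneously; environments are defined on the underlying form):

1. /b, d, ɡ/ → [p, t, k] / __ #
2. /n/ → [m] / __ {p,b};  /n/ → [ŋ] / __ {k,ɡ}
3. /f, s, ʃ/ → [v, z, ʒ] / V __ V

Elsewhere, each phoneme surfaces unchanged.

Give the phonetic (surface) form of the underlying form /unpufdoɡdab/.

/u/ stays [u].
/n/ meets the environment for rule 2 (before a labial or velar stop) → [m].
/p/ (between /n/ and /u/): no rule targets it → [p].
/u/ (between /p/ and /f/) is unaffected → [u].
/f/ (between /u/ and /d/) fails the environment for rule 3, so it stays [f].
/d/ (between /f/ and /o/) fails the environment for rule 1, so it stays [d].
/o/ stays [o].
/ɡ/ (between /o/ and /d/) fails the environment for rule 1, so it stays [ɡ].
/d/ — between /ɡ/ and /a/; rule 1 does not apply here → [d].
/a/ — not in any rule's target class → [a].
/b/ (word-final): word-finally, so rule 1 applies → [p].

[umpufdoɡdap]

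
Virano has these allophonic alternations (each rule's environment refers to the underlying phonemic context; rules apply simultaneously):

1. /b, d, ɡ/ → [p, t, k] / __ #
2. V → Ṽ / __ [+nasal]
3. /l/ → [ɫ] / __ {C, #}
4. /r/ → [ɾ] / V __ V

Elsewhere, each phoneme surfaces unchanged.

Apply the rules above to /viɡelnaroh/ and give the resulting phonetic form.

[viɡeɫnaɾoh]

/i/ (between /v/ and /ɡ/): rule 2 targets it, but not before a nasal consonant → unchanged [i].
/ɡ/ (between /i/ and /e/) is in the target of rule 1 but the environment (word-finally) is not met → [ɡ].
/e/ (between /ɡ/ and /l/) fails the environment for rule 2, so it stays [e].
/l/ meets the environment for rule 3 (word-finally or immediately before a consonant) → [ɫ].
/a/ (between /n/ and /r/) fails the environment for rule 2, so it stays [a].
/r/ (between /a/ and /o/) occurs between two vowels → [ɾ] by rule 4.
/o/ (between /r/ and /h/) fails the environment for rule 2, so it stays [o].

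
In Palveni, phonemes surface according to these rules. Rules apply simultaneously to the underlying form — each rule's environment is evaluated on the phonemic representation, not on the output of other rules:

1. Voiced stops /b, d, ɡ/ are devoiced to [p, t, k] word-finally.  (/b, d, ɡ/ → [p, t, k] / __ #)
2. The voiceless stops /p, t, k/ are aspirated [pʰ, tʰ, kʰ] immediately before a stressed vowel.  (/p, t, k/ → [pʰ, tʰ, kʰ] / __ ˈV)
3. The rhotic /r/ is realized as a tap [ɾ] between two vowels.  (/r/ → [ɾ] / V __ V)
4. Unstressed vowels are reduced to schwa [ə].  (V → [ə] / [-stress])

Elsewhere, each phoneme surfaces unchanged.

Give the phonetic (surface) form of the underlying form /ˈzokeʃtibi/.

/z/ stays [z].
/o/ (between /z/ and /k/) is in the target of rule 4 but the environment (in an unstressed syllable) is not met → [o].
/k/ (between /o/ and /e/) is in the target of rule 2 but the environment (immediately before a stressed vowel) is not met → [k].
/e/ (between /k/ and /ʃ/): in an unstressed syllable, so rule 4 applies → [ə].
/ʃ/ stays [ʃ].
/t/ (between /ʃ/ and /i/): rule 2 targets it, but not immediately before a stressed vowel → unchanged [t].
/i/ (between /t/ and /b/) occurs in an unstressed syllable → [ə] by rule 4.
/b/ — between /i/ and /i/; rule 1 does not apply here → [b].
Rule 4 applies to /i/ (word-final: in an unstressed syllable) → [ə].

[ˈzokəʃtəbə]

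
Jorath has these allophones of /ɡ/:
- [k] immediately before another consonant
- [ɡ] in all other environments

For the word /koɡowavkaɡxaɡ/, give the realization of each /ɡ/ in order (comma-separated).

Occurrence 1 (position 3): no conditioning environment matches → elsewhere allophone [ɡ].
Occurrence 2 (position 10): immediately before another consonant → [k].
Occurrence 3 (position 13): no conditioning environment matches → elsewhere allophone [ɡ].

[ɡ], [k], [ɡ]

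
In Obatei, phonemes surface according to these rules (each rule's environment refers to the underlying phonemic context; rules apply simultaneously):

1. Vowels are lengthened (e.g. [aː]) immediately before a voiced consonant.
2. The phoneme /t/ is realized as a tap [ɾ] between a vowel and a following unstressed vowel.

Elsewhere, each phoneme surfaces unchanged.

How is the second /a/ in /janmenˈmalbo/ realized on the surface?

/a/ — between /m/ and /l/, before a voiced consonant — surfaces as [aː] (rule 1).

[aː]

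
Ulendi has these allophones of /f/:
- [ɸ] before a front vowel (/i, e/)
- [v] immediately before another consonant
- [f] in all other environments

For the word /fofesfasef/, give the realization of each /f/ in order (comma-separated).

[f], [ɸ], [f], [f]

Occurrence 1 (position 1): no conditioning environment matches → elsewhere allophone [f].
Occurrence 2 (position 3): before a front vowel (/i, e/) → [ɸ].
Occurrence 3 (position 6): no conditioning environment matches → elsewhere allophone [f].
Occurrence 4 (position 10): no conditioning environment matches → elsewhere allophone [f].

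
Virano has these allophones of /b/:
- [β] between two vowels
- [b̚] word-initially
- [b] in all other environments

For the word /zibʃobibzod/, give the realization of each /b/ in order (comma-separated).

Occurrence 1 (position 3): no conditioning environment matches → elsewhere allophone [b].
Occurrence 2 (position 6): between two vowels → [β].
Occurrence 3 (position 8): no conditioning environment matches → elsewhere allophone [b].

[b], [β], [b]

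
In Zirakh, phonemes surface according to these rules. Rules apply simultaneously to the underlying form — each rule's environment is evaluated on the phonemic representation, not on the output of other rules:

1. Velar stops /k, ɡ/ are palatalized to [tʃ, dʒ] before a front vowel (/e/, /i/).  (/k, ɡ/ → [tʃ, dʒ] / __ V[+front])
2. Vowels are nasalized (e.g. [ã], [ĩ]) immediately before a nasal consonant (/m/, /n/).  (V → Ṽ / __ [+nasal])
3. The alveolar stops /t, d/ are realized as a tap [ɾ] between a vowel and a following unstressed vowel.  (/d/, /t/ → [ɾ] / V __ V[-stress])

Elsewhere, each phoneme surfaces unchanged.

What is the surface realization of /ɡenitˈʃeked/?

[dʒẽnitˈʃetʃed]

/ɡ/ — word-initial, before a front vowel — surfaces as [dʒ] (rule 1).
/e/ meets the environment for rule 2 (before a nasal consonant) → [ẽ].
/n/ stays [n].
/i/ (between /n/ and /t/): rule 2 targets it, but not before a nasal consonant → unchanged [i].
/t/ — between /i/ and /ʃ/; rule 3 does not apply here → [t].
/ʃ/ (between /t/ and /e/) is unaffected → [ʃ].
/e/ (between /ʃ/ and /k/): rule 2 targets it, but not before a nasal consonant → unchanged [e].
/k/ — between /e/ and /e/, before a front vowel — surfaces as [tʃ] (rule 1).
/e/ — between /k/ and /d/; rule 2 does not apply here → [e].
/d/ (word-final): rule 3 targets it, but not between a vowel and a following unstressed vowel → unchanged [d].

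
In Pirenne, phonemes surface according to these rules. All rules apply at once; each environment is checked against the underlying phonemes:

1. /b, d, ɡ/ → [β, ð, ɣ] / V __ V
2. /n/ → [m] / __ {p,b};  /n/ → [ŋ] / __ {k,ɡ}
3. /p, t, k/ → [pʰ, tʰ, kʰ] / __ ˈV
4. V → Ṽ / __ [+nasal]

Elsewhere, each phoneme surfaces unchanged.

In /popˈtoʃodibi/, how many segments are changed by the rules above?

3

Segments that undergo a rule: /t/ → [tʰ] (rule 3); /d/ → [ð] (rule 1); /b/ → [β] (rule 1).
All other segments surface unchanged.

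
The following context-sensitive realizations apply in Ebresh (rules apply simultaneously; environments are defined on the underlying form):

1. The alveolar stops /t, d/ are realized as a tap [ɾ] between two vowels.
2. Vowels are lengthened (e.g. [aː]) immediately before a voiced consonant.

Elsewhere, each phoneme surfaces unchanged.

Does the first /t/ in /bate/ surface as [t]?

No

/t/ (between /a/ and /e/): between two vowels, so rule 1 applies → [ɾ].
The actual realization is [ɾ], not [t].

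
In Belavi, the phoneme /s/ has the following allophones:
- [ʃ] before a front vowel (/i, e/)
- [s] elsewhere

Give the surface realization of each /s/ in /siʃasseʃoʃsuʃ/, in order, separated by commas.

[ʃ], [s], [ʃ], [s]

Occurrence 1 (position 1): before a front vowel (/i, e/) → [ʃ].
Occurrence 2 (position 5): no conditioning environment matches → elsewhere allophone [s].
Occurrence 3 (position 6): before a front vowel (/i, e/) → [ʃ].
Occurrence 4 (position 11): no conditioning environment matches → elsewhere allophone [s].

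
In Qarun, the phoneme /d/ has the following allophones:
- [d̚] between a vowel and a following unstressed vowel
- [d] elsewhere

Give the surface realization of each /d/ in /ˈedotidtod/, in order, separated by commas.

[d̚], [d], [d]

Occurrence 1 (position 2): between a vowel and a following unstressed vowel → [d̚].
Occurrence 2 (position 6): no conditioning environment matches → elsewhere allophone [d].
Occurrence 3 (position 9): no conditioning environment matches → elsewhere allophone [d].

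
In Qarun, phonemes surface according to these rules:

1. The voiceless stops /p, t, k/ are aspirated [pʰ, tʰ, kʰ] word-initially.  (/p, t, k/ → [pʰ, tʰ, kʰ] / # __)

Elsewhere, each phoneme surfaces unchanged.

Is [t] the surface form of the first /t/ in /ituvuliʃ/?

Yes

/t/ — between /i/ and /u/; rule 1 does not apply here → [t].
The actual realization is [t], which matches [t].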